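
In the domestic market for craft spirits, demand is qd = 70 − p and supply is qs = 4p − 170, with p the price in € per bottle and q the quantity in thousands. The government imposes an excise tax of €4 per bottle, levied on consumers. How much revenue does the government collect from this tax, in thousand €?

Without the tax, 70 − p = 4p − 170 gives 5p = 240, so p* = €48 and q* = 22.
With the tax collected from consumers, demand (in seller-price terms) shifts: qd = 70 − (p + 4).
Solving gives q = 18.8 with consumers paying €51.2 and suppliers receiving €47.2 (the €4 wedge).
Revenue = t · Q = 4 · 18.8 = €75.2.

Tax revenue = €75.2 thousand.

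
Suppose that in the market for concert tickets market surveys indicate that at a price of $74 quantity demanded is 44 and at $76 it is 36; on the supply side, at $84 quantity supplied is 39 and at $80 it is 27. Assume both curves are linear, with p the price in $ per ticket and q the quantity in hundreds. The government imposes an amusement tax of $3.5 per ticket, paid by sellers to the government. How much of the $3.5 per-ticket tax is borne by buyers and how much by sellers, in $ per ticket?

Demand slope: (36 − 44)/(76 − 74) = -4, so qd = 340 − 4p.
Supply slope: (27 − 39)/(80 − 84) = 3, so qs = 3p − 213.
Before the tax: set 340 − 4p = 3p − 213 → p* = $79, q* = 24.
With the tax collected from sellers, supply shifts: qs = 3(p − 3.5) − 213.
New equilibrium: buyers pay $80.5, sellers receive $77, q = 18. (Wedge: pb − ps = 3.5.)
Burden on buyers: $1.5; on sellers: $2. (They sum to $3.5.)
The less price-elastic side of the market bears the larger share of a per-unit tax.

Buyers bear $1.5 per ticket; sellers bear $2 per ticket.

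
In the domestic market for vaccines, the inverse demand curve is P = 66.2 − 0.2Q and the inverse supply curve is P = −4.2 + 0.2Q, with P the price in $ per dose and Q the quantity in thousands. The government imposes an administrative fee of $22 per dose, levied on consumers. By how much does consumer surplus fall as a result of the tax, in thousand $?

Consumer surplus falls by $1633.5 thousand.

Rewrite in direct form: Qd = 331 − 5P and Qs = 5P + 21.
Before the tax: set 331 − 5P = 5P + 21 → P* = $31, Q* = 176.
With the tax collected from consumers, demand (in seller-price terms) shifts: Qd = 331 − 5(P + 22).
New equilibrium: consumers pay $42, suppliers receive $20, Q = 121. (Wedge: Pb − Ps = 22.)
ΔCS is the trapezoid between Q = 121 and Q = 176 of height $11: ½ · (176 + 121) · 11 = $1633.5.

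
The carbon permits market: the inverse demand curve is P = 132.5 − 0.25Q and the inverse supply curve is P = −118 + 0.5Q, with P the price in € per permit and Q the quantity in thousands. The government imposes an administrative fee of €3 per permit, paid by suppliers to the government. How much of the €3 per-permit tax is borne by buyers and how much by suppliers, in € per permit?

Inverting to Q(P) form: Qd = 530 − 4P; Qs = 2P + 236.
Without the tax, 530 − 4P = 2P + 236 gives 6P = 294, so P* = €49 and Q* = 334.
With the tax collected from suppliers, supply shifts: Qs = 2(P − 3) + 236.
Solving gives Q = 330 with buyers paying €50 and suppliers receiving €47 (the €3 wedge).
Burden on buyers: €1; on suppliers: €2. (They sum to €3.)
The less price-elastic side of the market bears the larger share of a per-unit tax.

Buyers bear €1 per permit; suppliers bear €2 per permit.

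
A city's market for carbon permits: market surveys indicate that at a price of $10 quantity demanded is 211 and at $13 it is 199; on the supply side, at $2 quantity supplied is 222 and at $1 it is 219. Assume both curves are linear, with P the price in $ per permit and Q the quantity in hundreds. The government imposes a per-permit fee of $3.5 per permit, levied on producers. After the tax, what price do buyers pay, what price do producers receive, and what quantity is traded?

Buyers pay $6.5; producers receive $3; quantity = 225.

Demand slope: (199 − 211)/(13 − 10) = -4, so Qd = 251 − 4P.
Supply slope: (219 − 222)/(1 − 2) = 3, so Qs = 3P + 216.
Before the tax: set 251 − 4P = 3P + 216 → P* = $5, Q* = 231.
With the tax collected from producers, supply shifts: Qs = 3(P − 3.5) + 216.
Solving gives Q = 225 with buyers paying $6.5 and producers receiving $3 (the $3.5 wedge).
The less price-elastic side of the market bears the larger share of a per-unit tax.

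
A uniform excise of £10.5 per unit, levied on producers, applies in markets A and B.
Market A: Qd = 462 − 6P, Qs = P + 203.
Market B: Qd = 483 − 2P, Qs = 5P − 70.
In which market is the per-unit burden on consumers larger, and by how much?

Market A: pre-tax P* = £37, Q* = 240; post-tax Q = 231; per-unit burden on consumers = £1.5.
Market B: pre-tax P* = £79, Q* = 325; post-tax Q = 310; per-unit burden on consumers = £7.5.
Difference: £1.5 vs £7.5 → market B is larger by £6.

Market B, by £6.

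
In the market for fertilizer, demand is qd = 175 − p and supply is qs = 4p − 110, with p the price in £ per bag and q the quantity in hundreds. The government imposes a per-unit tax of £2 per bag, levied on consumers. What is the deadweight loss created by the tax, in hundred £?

Before the tax: set 175 − p = 4p − 110 → p* = £57, q* = 118.
With the tax collected from consumers, demand (in seller-price terms) shifts: qd = 175 − (p + 2).
Solving gives q = 116.4 with consumers paying £58.6 and suppliers receiving £56.6 (the £2 wedge).
Quantity falls by |ΔQ| = |118 − 116.4| = 1.6.
DWL = ½ · t · |ΔQ| = ½ · 2 · 1.6 = £1.6.

Deadweight loss = £1.6 hundred.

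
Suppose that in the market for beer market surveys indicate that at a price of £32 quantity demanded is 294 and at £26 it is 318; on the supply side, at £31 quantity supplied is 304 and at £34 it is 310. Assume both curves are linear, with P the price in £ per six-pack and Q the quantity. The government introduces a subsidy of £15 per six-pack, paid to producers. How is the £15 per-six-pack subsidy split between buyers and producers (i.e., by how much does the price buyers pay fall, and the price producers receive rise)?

Demand slope: (318 − 294)/(26 − 32) = -4, so Qd = 422 − 4P.
Supply slope: (310 − 304)/(34 − 31) = 2, so Qs = 2P + 242.
Before the subsidy: set 422 − 4P = 2P + 242 → P* = £30, Q* = 302.
With a per-unit subsidy paid to producers, each receives P + 15 per unit sold, so supply becomes Qs = 2(P + 15) + 242.
Solving gives Q = 322 with buyers paying £25 and producers receiving £40 (the £15 wedge).
Gain to buyers: £5; to producers: £10. (They sum to £15.)

Buyers gain £5 per six-pack; producers gain £10 per six-pack.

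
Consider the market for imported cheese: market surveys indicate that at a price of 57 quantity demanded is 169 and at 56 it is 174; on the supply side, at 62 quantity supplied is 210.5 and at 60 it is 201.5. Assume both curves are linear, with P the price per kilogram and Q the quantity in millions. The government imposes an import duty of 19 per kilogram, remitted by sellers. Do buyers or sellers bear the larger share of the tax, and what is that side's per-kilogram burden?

Demand slope: (174 − 169)/(56 − 57) = -5, so Qd = 454 − 5P.
Supply slope: (201.5 − 210.5)/(60 − 62) = 4.5, so Qs = 4.5P − 68.5.
Before the tax: set 454 − 5P = 4.5P − 68.5 → P* = 55, Q* = 179.
With the tax collected from sellers, supply shifts: Qs = 4.5(P − 19) − 68.5.
New equilibrium: buyers pay 64, sellers receive 45, Q = 134. (Wedge: Pb − Ps = 19.)
Per-kilogram burden: buyers 9, sellers 10.
Sellers take the larger share because supply is less price-elastic here (demand slope 5 vs supply slope 4.5).

Sellers bear the larger share: 10 per kilogram.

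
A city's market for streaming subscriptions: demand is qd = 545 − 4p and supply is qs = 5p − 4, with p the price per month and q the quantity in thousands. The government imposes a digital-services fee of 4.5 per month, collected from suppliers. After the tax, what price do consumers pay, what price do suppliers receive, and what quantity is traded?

Consumers pay 63.5; suppliers receive 59; quantity = 291.

Before the tax: set 545 − 4p = 5p − 4 → p* = 61, q* = 301.
With the tax collected from suppliers, supply shifts: qs = 5(p − 4.5) − 4.
Solving gives q = 291 with consumers paying 63.5 and suppliers receiving 59 (the 4.5 wedge).
The less price-elastic side of the market bears the larger share of a per-unit tax.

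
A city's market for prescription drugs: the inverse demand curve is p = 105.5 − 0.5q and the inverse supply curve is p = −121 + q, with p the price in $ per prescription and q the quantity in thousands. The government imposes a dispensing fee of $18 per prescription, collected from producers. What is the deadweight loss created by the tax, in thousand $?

Deadweight loss = $108 thousand.

Inverting to q(p) form: qd = 211 − 2p; qs = p + 121.
Before the tax: set 211 − 2p = p + 121 → p* = $30, q* = 151.
With the tax collected from producers, supply shifts: qs = (p − 18) + 121.
New equilibrium: consumers pay $36, producers receive $18, q = 139. (Wedge: pb − ps = 18.)
Quantity falls by |ΔQ| = |151 − 139| = 12.
DWL = ½ · t · |ΔQ| = ½ · 18 · 12 = $108.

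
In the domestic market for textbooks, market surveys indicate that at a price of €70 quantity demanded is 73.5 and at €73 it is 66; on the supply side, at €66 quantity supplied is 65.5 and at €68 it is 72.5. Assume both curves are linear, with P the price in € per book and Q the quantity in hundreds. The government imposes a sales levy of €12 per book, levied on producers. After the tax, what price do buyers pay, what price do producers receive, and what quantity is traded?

Buyers pay €76; producers receive €64; quantity = 58.5.

Demand slope: (66 − 73.5)/(73 − 70) = -2.5, so Qd = 248.5 − 2.5P.
Supply slope: (72.5 − 65.5)/(68 − 66) = 3.5, so Qs = 3.5P − 165.5.
Without the tax, 248.5 − 2.5P = 3.5P − 165.5 gives 6P = 414, so P* = €69 and Q* = 76.
With the tax collected from producers, supply shifts: Qs = 3.5(P − 12) − 165.5.
New equilibrium: buyers pay €76, producers receive €64, Q = 58.5. (Wedge: Pb − Ps = 12.)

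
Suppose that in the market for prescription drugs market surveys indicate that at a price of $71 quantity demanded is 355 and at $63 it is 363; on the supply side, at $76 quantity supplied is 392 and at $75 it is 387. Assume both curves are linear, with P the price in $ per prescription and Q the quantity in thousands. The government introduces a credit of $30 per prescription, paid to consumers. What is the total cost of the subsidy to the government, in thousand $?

Government outlay = $11460 thousand.

Demand slope: (363 − 355)/(63 − 71) = -1, so Qd = 426 − P.
Supply slope: (387 − 392)/(75 − 76) = 5, so Qs = 5P + 12.
Before the subsidy: set 426 − P = 5P + 12 → P* = $69, Q* = 357.
With a per-unit subsidy paid to consumers, each effectively pays P − 30, so demand becomes Qd = 426 − (P − 30).
New equilibrium: consumers pay $44, sellers receive $74, Q = 382. (Wedge: Pb − Ps = −30.)
Outlay = t · Q = 30 · 382 = $11460.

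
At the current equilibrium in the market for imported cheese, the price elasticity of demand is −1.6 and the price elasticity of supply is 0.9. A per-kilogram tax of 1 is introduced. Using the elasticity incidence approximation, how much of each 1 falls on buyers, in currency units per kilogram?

Incidence ratio: buyers' share ≈ εs / (εs + |εd|) = 0.9 / (0.9 + 1.6) = 0.36.
So buyers bear ≈ 0.36 × 1 = 0.36; sellers bear 0.64.

Buyers bear ≈ 0.36 per kilogram.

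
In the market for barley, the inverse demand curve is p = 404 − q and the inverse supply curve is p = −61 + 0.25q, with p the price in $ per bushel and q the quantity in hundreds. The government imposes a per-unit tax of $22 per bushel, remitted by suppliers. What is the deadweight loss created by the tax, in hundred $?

Deadweight loss = $193.6 hundred.

Inverting to q(p) form: qd = 404 − p; qs = 4p + 244.
Before the tax: set 404 − p = 4p + 244 → p* = $32, q* = 372.
With the tax collected from suppliers, supply shifts: qs = 4(p − 22) + 244.
Solving gives q = 354.4 with consumers paying $49.6 and suppliers receiving $27.6 (the $22 wedge).
Quantity falls by |ΔQ| = |372 − 354.4| = 17.6.
DWL = ½ · t · |ΔQ| = ½ · 22 · 17.6 = $193.6.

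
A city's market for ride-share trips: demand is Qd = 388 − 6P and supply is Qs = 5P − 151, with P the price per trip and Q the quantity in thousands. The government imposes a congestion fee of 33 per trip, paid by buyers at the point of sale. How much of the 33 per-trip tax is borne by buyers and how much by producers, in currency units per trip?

Buyers bear 15 per trip; producers bear 18 per trip.

Without the tax, 388 − 6P = 5P − 151 gives 11P = 539, so P* = 49 and Q* = 94.
With the tax collected from buyers, demand (in seller-price terms) shifts: Qd = 388 − 6(P + 33).
Solving gives Q = 4 with buyers paying 64 and producers receiving 31 (the 33 wedge).
Burden on buyers: 15; on producers: 18. (They sum to 33.)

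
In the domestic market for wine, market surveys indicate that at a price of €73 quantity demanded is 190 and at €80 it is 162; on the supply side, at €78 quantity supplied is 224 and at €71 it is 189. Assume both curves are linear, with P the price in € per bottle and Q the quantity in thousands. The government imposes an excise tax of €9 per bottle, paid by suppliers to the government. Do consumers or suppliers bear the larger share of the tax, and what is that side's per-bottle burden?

Consumers bear the larger share: €5 per bottle.

Demand slope: (162 − 190)/(80 − 73) = -4, so Qd = 482 − 4P.
Supply slope: (189 − 224)/(71 − 78) = 5, so Qs = 5P − 166.
Without the tax, 482 − 4P = 5P − 166 gives 9P = 648, so P* = €72 and Q* = 194.
With the tax collected from suppliers, supply shifts: Qs = 5(P − 9) − 166.
Solving gives Q = 174 with consumers paying €77 and suppliers receiving €68 (the €9 wedge).
Per-bottle burden: consumers €5, suppliers €4.
Consumers take the larger share because demand is less price-elastic here (demand slope 4 vs supply slope 5).
The less price-elastic side of the market bears the larger share of a per-unit tax.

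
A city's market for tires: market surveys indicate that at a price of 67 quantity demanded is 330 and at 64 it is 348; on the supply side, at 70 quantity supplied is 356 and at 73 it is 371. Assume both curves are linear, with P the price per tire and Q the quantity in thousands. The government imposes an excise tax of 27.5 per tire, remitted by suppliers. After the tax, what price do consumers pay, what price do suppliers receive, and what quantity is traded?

Consumers pay 78.5; suppliers receive 51; quantity = 261.

Demand slope: (348 − 330)/(64 − 67) = -6, so Qd = 732 − 6P.
Supply slope: (371 − 356)/(73 − 70) = 5, so Qs = 5P + 6.
Without the tax, 732 − 6P = 5P + 6 gives 11P = 726, so P* = 66 and Q* = 336.
With the tax collected from suppliers, supply shifts: Qs = 5(P − 27.5) + 6.
Solving gives Q = 261 with consumers paying 78.5 and suppliers receiving 51 (the 27.5 wedge).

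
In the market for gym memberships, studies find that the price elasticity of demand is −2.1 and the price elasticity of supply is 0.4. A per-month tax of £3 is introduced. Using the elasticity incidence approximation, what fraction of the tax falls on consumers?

Incidence ratio: consumers' share ≈ εs / (εs + |εd|) = 0.4 / (0.4 + 2.1) = 0.16.
Supply is the less elastic side, so consumers bear the smaller share.

Consumers' share ≈ 0.16.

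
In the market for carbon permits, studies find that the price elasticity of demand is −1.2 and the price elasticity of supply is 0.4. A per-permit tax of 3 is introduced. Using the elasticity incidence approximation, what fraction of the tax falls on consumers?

Incidence ratio: consumers' share ≈ εs / (εs + |εd|) = 0.4 / (0.4 + 1.2) = 0.25.
Supply is the less elastic side, so consumers bear the smaller share.

Consumers' share ≈ 0.25.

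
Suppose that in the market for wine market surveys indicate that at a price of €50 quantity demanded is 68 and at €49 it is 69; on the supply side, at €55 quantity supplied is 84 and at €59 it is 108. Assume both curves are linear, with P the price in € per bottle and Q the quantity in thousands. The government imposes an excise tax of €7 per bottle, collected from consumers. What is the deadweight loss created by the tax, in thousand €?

Demand slope: (69 − 68)/(49 − 50) = -1, so Qd = 118 − P.
Supply slope: (108 − 84)/(59 − 55) = 6, so Qs = 6P − 246.
Before the tax: set 118 − P = 6P − 246 → P* = €52, Q* = 66.
With the tax collected from consumers, demand (in seller-price terms) shifts: Qd = 118 − (P + 7).
Solving gives Q = 60 with consumers paying €58 and suppliers receiving €51 (the €7 wedge).
Quantity falls by |ΔQ| = |66 − 60| = 6.
DWL = ½ · t · |ΔQ| = ½ · 7 · 6 = €21.

Deadweight loss = €21 thousand.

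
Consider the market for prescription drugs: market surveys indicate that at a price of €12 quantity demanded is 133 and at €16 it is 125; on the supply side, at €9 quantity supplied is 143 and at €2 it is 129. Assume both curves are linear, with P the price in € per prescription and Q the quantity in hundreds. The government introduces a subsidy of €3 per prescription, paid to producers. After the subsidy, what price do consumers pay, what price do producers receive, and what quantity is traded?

Demand slope: (125 − 133)/(16 − 12) = -2, so Qd = 157 − 2P.
Supply slope: (129 − 143)/(2 − 9) = 2, so Qs = 2P + 125.
Before the subsidy: set 157 − 2P = 2P + 125 → P* = €8, Q* = 141.
With a per-unit subsidy paid to producers, each receives P + 3 per unit sold, so supply becomes Qs = 2(P + 3) + 125.
Solving gives Q = 144 with consumers paying €6.5 and producers receiving €9.5 (the €3 wedge).

Consumers pay €6.5; producers receive €9.5; quantity = 144.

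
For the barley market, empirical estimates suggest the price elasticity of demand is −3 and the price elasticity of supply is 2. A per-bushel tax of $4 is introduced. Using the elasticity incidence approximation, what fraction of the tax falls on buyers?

Buyers' share ≈ 0.4.

Incidence ratio: buyers' share ≈ εs / (εs + |εd|) = 2 / (2 + 3) = 0.4.
Supply is the less elastic side, so buyers bear the smaller share.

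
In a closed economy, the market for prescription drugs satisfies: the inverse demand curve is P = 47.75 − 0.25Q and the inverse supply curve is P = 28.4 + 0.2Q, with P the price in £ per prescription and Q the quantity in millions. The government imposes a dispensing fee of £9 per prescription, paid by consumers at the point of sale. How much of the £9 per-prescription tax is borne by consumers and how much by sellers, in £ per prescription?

Rewrite in direct form: Qd = 191 − 4P and Qs = 5P − 142.
Without the tax, 191 − 4P = 5P − 142 gives 9P = 333, so P* = £37 and Q* = 43.
With the tax collected from consumers, demand (in seller-price terms) shifts: Qd = 191 − 4(P + 9).
New equilibrium: consumers pay £42, sellers receive £33, Q = 23. (Wedge: Pb − Ps = 9.)
Burden on consumers: £5; on sellers: £4. (They sum to £9.)
The less price-elastic side of the market bears the larger share of a per-unit tax.

Consumers bear £5 per prescription; sellers bear £4 per prescription.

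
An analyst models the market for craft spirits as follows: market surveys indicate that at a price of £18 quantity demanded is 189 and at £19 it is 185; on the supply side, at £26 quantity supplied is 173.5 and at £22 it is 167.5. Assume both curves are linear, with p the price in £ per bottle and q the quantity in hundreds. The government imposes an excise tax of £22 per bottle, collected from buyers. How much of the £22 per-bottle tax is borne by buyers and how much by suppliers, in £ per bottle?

Demand slope: (185 − 189)/(19 − 18) = -4, so qd = 261 − 4p.
Supply slope: (167.5 − 173.5)/(22 − 26) = 1.5, so qs = 1.5p + 134.5.
Without the tax, 261 − 4p = 1.5p + 134.5 gives 5.5p = 126.5, so p* = £23 and q* = 169.
With the tax collected from buyers, demand (in seller-price terms) shifts: qd = 261 − 4(p + 22).
Solving gives q = 145 with buyers paying £29 and suppliers receiving £7 (the £22 wedge).
Burden on buyers: £6; on suppliers: £16. (They sum to £22.)

Buyers bear £6 per bottle; suppliers bear £16 per bottle.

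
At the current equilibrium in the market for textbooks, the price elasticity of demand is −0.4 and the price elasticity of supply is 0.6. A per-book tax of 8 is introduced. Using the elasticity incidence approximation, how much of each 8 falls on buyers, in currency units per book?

Incidence ratio: buyers' share ≈ εs / (εs + |εd|) = 0.6 / (0.6 + 0.4) = 0.6.
So buyers bear ≈ 0.6 × 8 = 4.8; sellers bear 3.2.

Buyers bear ≈ 4.8 per book.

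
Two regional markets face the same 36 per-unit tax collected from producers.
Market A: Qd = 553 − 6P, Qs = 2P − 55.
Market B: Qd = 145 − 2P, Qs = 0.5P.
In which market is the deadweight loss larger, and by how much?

Market A: pre-tax P* = 76, Q* = 97; post-tax Q = 43; deadweight loss = 972.
Market B: pre-tax P* = 58, Q* = 29; post-tax Q = 14.6; deadweight loss = 259.2.
Difference: 972 vs 259.2 → market A is larger by 712.8.

Market A, by 712.8.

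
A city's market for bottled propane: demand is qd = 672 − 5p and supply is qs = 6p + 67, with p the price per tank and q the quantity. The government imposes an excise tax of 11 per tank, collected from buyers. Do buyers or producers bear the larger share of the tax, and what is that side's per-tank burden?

Buyers bear the larger share: 6 per tank.

Without the tax, 672 − 5p = 6p + 67 gives 11p = 605, so p* = 55 and q* = 397.
With the tax collected from buyers, demand (in seller-price terms) shifts: qd = 672 − 5(p + 11).
Solving gives q = 367 with buyers paying 61 and producers receiving 50 (the 11 wedge).
Per-tank burden: buyers 6, producers 5.
Buyers take the larger share because demand is less price-elastic here (demand slope 5 vs supply slope 6).
The less price-elastic side of the market bears the larger share of a per-unit tax.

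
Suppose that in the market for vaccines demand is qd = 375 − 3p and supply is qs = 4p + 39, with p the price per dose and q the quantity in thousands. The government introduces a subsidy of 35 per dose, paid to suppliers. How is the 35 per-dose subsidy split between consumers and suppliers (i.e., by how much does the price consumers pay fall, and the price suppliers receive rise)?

Consumers gain 20 per dose; suppliers gain 15 per dose.

Before the subsidy: set 375 − 3p = 4p + 39 → p* = 48, q* = 231.
With a per-unit subsidy paid to suppliers, each receives p + 35 per unit sold, so supply becomes qs = 4(p + 35) + 39.
New equilibrium: consumers pay 28, suppliers receive 63, q = 291. (Wedge: pb − ps = −35.)
Gain to consumers: 20; to suppliers: 15. (They sum to 35.)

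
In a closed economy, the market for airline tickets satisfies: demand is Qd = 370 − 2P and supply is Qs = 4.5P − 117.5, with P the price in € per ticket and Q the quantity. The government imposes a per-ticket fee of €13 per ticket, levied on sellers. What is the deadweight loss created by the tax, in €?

Before the tax: set 370 − 2P = 4.5P − 117.5 → P* = €75, Q* = 220.
With the tax collected from sellers, supply shifts: Qs = 4.5(P − 13) − 117.5.
New equilibrium: consumers pay €84, sellers receive €71, Q = 202. (Wedge: Pb − Ps = 13.)
Quantity falls by |ΔQ| = |220 − 202| = 18.
DWL = ½ · t · |ΔQ| = ½ · 13 · 18 = €117.

Deadweight loss = €117.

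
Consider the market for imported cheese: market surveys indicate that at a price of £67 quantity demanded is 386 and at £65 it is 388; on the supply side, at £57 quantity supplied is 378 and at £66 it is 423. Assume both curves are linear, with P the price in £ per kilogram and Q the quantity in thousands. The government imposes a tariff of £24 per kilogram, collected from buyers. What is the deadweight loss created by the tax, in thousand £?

Demand slope: (388 − 386)/(65 − 67) = -1, so Qd = 453 − P.
Supply slope: (423 − 378)/(66 − 57) = 5, so Qs = 5P + 93.
Without the tax, 453 − P = 5P + 93 gives 6P = 360, so P* = £60 and Q* = 393.
With the tax collected from buyers, demand (in seller-price terms) shifts: Qd = 453 − (P + 24).
Solving gives Q = 373 with buyers paying £80 and suppliers receiving £56 (the £24 wedge).
Quantity falls by |ΔQ| = |393 − 373| = 20.
DWL = ½ · t · |ΔQ| = ½ · 24 · 20 = £240.

Deadweight loss = £240 thousand.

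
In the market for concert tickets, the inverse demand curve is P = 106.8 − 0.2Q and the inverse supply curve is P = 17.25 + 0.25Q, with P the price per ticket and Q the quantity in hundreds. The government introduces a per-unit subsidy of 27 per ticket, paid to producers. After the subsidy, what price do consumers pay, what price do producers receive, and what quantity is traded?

Rewrite in direct form: Qd = 534 − 5P and Qs = 4P − 69.
Without the subsidy, 534 − 5P = 4P − 69 gives 9P = 603, so P* = 67 and Q* = 199.
With a per-unit subsidy paid to producers, each receives P + 27 per unit sold, so supply becomes Qs = 4(P + 27) − 69.
New equilibrium: consumers pay 55, producers receive 82, Q = 259. (Wedge: Pb − Ps = −27.)

Consumers pay 55; producers receive 82; quantity = 259.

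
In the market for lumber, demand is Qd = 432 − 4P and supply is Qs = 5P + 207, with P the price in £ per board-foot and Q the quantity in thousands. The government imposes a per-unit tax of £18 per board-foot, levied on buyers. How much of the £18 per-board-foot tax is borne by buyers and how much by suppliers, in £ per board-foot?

Buyers bear £10 per board-foot; suppliers bear £8 per board-foot.

Before the tax: set 432 − 4P = 5P + 207 → P* = £25, Q* = 332.
With the tax collected from buyers, demand (in seller-price terms) shifts: Qd = 432 − 4(P + 18).
New equilibrium: buyers pay £35, suppliers receive £17, Q = 292. (Wedge: Pb − Ps = 18.)
Burden on buyers: £10; on suppliers: £8. (They sum to £18.)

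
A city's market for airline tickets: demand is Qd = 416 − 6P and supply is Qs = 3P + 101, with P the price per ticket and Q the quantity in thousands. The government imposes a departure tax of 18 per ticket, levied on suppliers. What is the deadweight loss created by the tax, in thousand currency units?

Before the tax: set 416 − 6P = 3P + 101 → P* = 35, Q* = 206.
With the tax collected from suppliers, supply shifts: Qs = 3(P − 18) + 101.
Solving gives Q = 170 with consumers paying 41 and suppliers receiving 23 (the 18 wedge).
Quantity falls by |ΔQ| = |206 − 170| = 36.
DWL = ½ · t · |ΔQ| = ½ · 18 · 36 = 324.

Deadweight loss = 324 thousand.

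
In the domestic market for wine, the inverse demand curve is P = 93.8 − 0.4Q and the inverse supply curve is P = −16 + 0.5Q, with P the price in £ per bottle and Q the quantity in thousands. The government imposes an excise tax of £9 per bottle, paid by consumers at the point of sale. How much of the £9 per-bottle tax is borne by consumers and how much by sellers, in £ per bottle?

Consumers bear £4 per bottle; sellers bear £5 per bottle.

Inverting to Q(P) form: Qd = 234.5 − 2.5P; Qs = 2P + 32.
Without the tax, 234.5 − 2.5P = 2P + 32 gives 4.5P = 202.5, so P* = £45 and Q* = 122.
With the tax collected from consumers, demand (in seller-price terms) shifts: Qd = 234.5 − 2.5(P + 9).
Solving gives Q = 112 with consumers paying £49 and sellers receiving £40 (the £9 wedge).
Burden on consumers: £4; on sellers: £5. (They sum to £9.)
The less price-elastic side of the market bears the larger share of a per-unit tax.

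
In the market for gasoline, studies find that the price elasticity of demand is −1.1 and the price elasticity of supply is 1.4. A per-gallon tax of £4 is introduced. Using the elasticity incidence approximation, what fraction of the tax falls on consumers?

Incidence ratio: consumers' share ≈ εs / (εs + |εd|) = 1.4 / (1.4 + 1.1) = 0.56.
Supply is the more elastic side, so consumers bear the larger share.

Consumers' share ≈ 0.56.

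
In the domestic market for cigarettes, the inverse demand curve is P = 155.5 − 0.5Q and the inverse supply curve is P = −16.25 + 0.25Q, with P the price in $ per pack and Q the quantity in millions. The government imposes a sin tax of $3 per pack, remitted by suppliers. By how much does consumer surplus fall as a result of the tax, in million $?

Rewrite in direct form: Qd = 311 − 2P and Qs = 4P + 65.
Without the tax, 311 − 2P = 4P + 65 gives 6P = 246, so P* = $41 and Q* = 229.
With the tax collected from suppliers, supply shifts: Qs = 4(P − 3) + 65.
New equilibrium: buyers pay $43, suppliers receive $40, Q = 225. (Wedge: Pb − Ps = 3.)
ΔCS is the trapezoid between Q = 225 and Q = 229 of height $2: ½ · (229 + 225) · 2 = $454.

Consumer surplus falls by $454 million.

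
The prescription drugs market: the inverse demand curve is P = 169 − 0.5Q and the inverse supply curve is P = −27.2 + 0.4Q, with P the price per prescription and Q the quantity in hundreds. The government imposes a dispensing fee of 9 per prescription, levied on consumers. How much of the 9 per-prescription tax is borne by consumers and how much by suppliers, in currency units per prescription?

Inverting to Q(P) form: Qd = 338 − 2P; Qs = 2.5P + 68.
Without the tax, 338 − 2P = 2.5P + 68 gives 4.5P = 270, so P* = 60 and Q* = 218.
With the tax collected from consumers, demand (in seller-price terms) shifts: Qd = 338 − 2(P + 9).
New equilibrium: consumers pay 65, suppliers receive 56, Q = 208. (Wedge: Pb − Ps = 9.)
Burden on consumers: 5; on suppliers: 4. (They sum to 9.)

Consumers bear 5 per prescription; suppliers bear 4 per prescription.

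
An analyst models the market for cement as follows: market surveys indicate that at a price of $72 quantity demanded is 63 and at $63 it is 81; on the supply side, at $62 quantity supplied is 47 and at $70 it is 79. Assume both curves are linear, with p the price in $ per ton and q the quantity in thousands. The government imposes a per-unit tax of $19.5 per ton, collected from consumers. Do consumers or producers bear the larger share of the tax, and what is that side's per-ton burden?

Consumers bear the larger share: $13 per ton.

Demand slope: (81 − 63)/(63 − 72) = -2, so qd = 207 − 2p.
Supply slope: (79 − 47)/(70 − 62) = 4, so qs = 4p − 201.
Before the tax: set 207 − 2p = 4p − 201 → p* = $68, q* = 71.
With the tax collected from consumers, demand (in seller-price terms) shifts: qd = 207 − 2(p + 19.5).
Solving gives q = 45 with consumers paying $81 and producers receiving $61.5 (the $19.5 wedge).
Per-ton burden: consumers $13, producers $6.5.
Consumers take the larger share because demand is less price-elastic here (demand slope 2 vs supply slope 4).
The less price-elastic side of the market bears the larger share of a per-unit tax.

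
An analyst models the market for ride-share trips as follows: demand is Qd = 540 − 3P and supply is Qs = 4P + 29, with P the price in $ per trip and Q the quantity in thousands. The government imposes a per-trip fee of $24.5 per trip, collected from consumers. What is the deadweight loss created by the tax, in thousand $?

Before the tax: set 540 − 3P = 4P + 29 → P* = $73, Q* = 321.
With the tax collected from consumers, demand (in seller-price terms) shifts: Qd = 540 − 3(P + 24.5).
Solving gives Q = 279 with consumers paying $87 and producers receiving $62.5 (the $24.5 wedge).
Quantity falls by |ΔQ| = |321 − 279| = 42.
DWL = ½ · t · |ΔQ| = ½ · 24.5 · 42 = $514.5.

Deadweight loss = $514.5 thousand.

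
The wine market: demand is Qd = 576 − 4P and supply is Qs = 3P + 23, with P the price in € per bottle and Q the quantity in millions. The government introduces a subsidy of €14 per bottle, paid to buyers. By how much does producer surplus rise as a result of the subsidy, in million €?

Producer surplus rises by €2176 million.

Without the subsidy, 576 − 4P = 3P + 23 gives 7P = 553, so P* = €79 and Q* = 260.
With a per-unit subsidy paid to buyers, each effectively pays P − 14, so demand becomes Qd = 576 − 4(P − 14).
New equilibrium: buyers pay €73, producers receive €87, Q = 284. (Wedge: Pb − Ps = −14.)
ΔPS is the trapezoid between Q = 284 and Q = 260 of height €8: ½ · (260 + 284) · 8 = €2176.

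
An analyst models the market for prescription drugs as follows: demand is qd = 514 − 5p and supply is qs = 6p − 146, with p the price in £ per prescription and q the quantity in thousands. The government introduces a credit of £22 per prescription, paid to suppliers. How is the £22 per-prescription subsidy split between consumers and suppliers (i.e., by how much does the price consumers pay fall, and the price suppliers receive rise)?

Consumers gain £12 per prescription; suppliers gain £10 per prescription.

Before the subsidy: set 514 − 5p = 6p − 146 → p* = £60, q* = 214.
With a per-unit subsidy paid to suppliers, each receives p + 22 per unit sold, so supply becomes qs = 6(p + 22) − 146.
Solving gives q = 274 with consumers paying £48 and suppliers receiving £70 (the £22 wedge).
Gain to consumers: £12; to suppliers: £10. (They sum to £22.)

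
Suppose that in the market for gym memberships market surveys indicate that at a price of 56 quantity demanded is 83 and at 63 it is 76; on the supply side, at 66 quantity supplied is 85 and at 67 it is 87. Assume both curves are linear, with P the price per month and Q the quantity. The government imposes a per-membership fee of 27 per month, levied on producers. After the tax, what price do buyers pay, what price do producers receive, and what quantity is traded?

Demand slope: (76 − 83)/(63 − 56) = -1, so Qd = 139 − P.
Supply slope: (87 − 85)/(67 − 66) = 2, so Qs = 2P − 47.
Before the tax: set 139 − P = 2P − 47 → P* = 62, Q* = 77.
With the tax collected from producers, supply shifts: Qs = 2(P − 27) − 47.
Solving gives Q = 59 with buyers paying 80 and producers receiving 53 (the 27 wedge).

Buyers pay 80; producers receive 53; quantity = 59.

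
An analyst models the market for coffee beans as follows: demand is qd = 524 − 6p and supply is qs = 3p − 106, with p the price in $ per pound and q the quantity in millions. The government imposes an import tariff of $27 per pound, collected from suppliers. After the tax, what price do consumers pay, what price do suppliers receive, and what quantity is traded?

Before the tax: set 524 − 6p = 3p − 106 → p* = $70, q* = 104.
With the tax collected from suppliers, supply shifts: qs = 3(p − 27) − 106.
New equilibrium: consumers pay $79, suppliers receive $52, q = 50. (Wedge: pb − ps = 27.)

Consumers pay $79; suppliers receive $52; quantity = 50.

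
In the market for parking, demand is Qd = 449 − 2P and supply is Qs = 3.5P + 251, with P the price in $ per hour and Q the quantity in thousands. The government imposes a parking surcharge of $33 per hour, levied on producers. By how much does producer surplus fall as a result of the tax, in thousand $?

Producer surplus falls by $4272 thousand.

Without the tax, 449 − 2P = 3.5P + 251 gives 5.5P = 198, so P* = $36 and Q* = 377.
With the tax collected from producers, supply shifts: Qs = 3.5(P − 33) + 251.
Solving gives Q = 335 with consumers paying $57 and producers receiving $24 (the $33 wedge).
ΔPS is the trapezoid between Q = 335 and Q = 377 of height $12: ½ · (377 + 335) · 12 = $4272.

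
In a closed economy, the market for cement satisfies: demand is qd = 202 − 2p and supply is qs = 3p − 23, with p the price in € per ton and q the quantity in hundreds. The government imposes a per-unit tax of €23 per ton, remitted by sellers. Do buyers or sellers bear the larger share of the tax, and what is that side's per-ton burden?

Before the tax: set 202 − 2p = 3p − 23 → p* = €45, q* = 112.
With the tax collected from sellers, supply shifts: qs = 3(p − 23) − 23.
Solving gives q = 84.4 with buyers paying €58.8 and sellers receiving €35.8 (the €23 wedge).
Per-ton burden: buyers €13.8, sellers €9.2.
Buyers take the larger share because demand is less price-elastic here (demand slope 2 vs supply slope 3).
The less price-elastic side of the market bears the larger share of a per-unit tax.

Buyers bear the larger share: €13.8 per ton.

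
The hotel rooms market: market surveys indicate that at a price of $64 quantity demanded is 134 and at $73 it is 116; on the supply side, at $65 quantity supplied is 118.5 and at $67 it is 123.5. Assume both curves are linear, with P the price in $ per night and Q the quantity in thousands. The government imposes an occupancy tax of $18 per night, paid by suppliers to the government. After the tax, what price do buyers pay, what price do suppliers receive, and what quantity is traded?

Demand slope: (116 − 134)/(73 − 64) = -2, so Qd = 262 − 2P.
Supply slope: (123.5 − 118.5)/(67 − 65) = 2.5, so Qs = 2.5P − 44.
Before the tax: set 262 − 2P = 2.5P − 44 → P* = $68, Q* = 126.
With the tax collected from suppliers, supply shifts: Qs = 2.5(P − 18) − 44.
Solving gives Q = 106 with buyers paying $78 and suppliers receiving $60 (the $18 wedge).
The less price-elastic side of the market bears the larger share of a per-unit tax.

Buyers pay $78; suppliers receive $60; quantity = 106.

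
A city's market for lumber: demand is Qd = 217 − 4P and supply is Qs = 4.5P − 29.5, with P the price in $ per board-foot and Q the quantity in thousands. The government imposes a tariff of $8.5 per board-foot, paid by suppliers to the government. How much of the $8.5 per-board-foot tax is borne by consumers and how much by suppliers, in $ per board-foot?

Consumers bear $4.5 per board-foot; suppliers bear $4 per board-foot.

Without the tax, 217 − 4P = 4.5P − 29.5 gives 8.5P = 246.5, so P* = $29 and Q* = 101.
With the tax collected from suppliers, supply shifts: Qs = 4.5(P − 8.5) − 29.5.
Solving gives Q = 83 with consumers paying $33.5 and suppliers receiving $25 (the $8.5 wedge).
Burden on consumers: $4.5; on suppliers: $4. (They sum to $8.5.)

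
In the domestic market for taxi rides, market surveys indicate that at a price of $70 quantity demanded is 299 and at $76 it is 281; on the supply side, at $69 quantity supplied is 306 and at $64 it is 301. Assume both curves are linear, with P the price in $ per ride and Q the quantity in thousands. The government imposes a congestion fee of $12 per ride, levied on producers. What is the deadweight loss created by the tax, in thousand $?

Deadweight loss = $54 thousand.

Demand slope: (281 − 299)/(76 − 70) = -3, so Qd = 509 − 3P.
Supply slope: (301 − 306)/(64 − 69) = 1, so Qs = P + 237.
Without the tax, 509 − 3P = P + 237 gives 4P = 272, so P* = $68 and Q* = 305.
With the tax collected from producers, supply shifts: Qs = (P − 12) + 237.
New equilibrium: consumers pay $71, producers receive $59, Q = 296. (Wedge: Pb − Ps = 12.)
Quantity falls by |ΔQ| = |305 − 296| = 9.
DWL = ½ · t · |ΔQ| = ½ · 12 · 9 = $54.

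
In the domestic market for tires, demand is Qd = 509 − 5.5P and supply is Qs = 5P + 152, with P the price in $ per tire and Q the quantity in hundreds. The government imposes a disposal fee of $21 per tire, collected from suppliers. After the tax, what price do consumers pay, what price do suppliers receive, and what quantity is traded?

Consumers pay $44; suppliers receive $23; quantity = 267.

Before the tax: set 509 − 5.5P = 5P + 152 → P* = $34, Q* = 322.
With the tax collected from suppliers, supply shifts: Qs = 5(P − 21) + 152.
New equilibrium: consumers pay $44, suppliers receive $23, Q = 267. (Wedge: Pb − Ps = 21.)
The less price-elastic side of the market bears the larger share of a per-unit tax.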